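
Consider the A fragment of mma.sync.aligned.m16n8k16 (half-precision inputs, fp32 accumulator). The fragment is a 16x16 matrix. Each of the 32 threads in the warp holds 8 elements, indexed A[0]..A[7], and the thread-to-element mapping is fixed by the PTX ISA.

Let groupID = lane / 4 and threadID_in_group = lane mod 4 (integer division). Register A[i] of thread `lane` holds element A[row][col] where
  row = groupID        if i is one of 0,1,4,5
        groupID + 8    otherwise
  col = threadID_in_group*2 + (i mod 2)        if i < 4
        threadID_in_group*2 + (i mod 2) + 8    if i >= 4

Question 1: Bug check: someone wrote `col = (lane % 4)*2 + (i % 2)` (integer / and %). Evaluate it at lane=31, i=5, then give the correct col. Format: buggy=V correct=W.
`(lane % 4)*2 + (i % 2)`[31,5]->7
lane 31: gid=7 (31/4), tid=3 (31%4)
i=5: r=7+0=7, c=3*2+1+8=15
col: 7 vs 15

buggy=7 correct=15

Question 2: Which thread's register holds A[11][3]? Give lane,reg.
13,3

r=11->g=3,rb=1  c=3->cb=0,t=1,b0=1
L=3*4+1=13  i=0*4+1*2+1=3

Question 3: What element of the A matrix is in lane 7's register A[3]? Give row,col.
9,7

L=7=>grp=7>>2=1, tig=7&3=3
[3]=>row 1+8=9  col 3·2+1+0=7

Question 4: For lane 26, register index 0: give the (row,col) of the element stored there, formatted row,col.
26: grp=6,tig=2
[0] (6+0,2*2+0+0) = (6,4)

6,4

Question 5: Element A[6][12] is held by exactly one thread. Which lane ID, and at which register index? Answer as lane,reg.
26,4

r: 6->gid=6,r8=0  c: 12->c8=1,tid=2,i&1=0
L=6*4+2=26  i=1*4+0*2+0=4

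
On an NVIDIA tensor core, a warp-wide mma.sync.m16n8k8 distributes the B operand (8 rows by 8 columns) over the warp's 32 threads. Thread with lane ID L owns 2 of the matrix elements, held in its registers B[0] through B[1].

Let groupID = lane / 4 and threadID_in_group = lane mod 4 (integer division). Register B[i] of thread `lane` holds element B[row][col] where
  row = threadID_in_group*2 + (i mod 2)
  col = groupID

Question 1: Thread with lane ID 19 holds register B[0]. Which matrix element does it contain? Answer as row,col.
6,4

19: grp=4,tig=3
[0] (3*2+0,4) = (6,4)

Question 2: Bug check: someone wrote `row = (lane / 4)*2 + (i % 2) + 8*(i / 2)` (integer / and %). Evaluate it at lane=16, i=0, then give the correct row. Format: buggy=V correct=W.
`(lane / 4)*2 + (i % 2) + 8*(i / 2)`[16,0]->8
L=16->gid=16>>2=4, tid=16&3=0
[0]->row 0·2+0=0  col gid=4
row: 8 vs 0

buggy=8 correct=0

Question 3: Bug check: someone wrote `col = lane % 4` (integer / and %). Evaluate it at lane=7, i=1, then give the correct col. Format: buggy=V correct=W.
`lane % 4`[7,1]=>3
L=7=>grp=7>>2=1, tig=7&3=3
[1]=>row 3·2+1=7  col grp=1
col: 3 vs 1

buggy=3 correct=1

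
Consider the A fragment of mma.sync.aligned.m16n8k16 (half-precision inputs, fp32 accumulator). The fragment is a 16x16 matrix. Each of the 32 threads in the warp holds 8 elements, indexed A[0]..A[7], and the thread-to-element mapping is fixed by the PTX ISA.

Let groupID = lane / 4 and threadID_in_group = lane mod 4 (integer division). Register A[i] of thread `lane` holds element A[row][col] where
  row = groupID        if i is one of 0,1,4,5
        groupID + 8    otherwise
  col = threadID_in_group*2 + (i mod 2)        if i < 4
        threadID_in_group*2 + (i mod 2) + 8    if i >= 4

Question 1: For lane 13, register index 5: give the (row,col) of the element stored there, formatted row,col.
lane 13: gid=3 (13/4), tid=1 (13%4)
i=5: r=3+0=3, c=1*2+1+8=11

3,11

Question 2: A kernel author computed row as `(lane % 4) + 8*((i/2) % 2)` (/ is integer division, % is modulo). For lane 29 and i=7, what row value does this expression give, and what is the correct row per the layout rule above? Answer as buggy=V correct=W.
buggy=9 correct=15

`(lane % 4) + 8*((i/2) % 2)`[29,7]=>9
lane 29: grp=7 (29/4), tig=1 (29%4)
i=7: r=7+8=15, c=1*2+1+8=11
row: 9 vs 15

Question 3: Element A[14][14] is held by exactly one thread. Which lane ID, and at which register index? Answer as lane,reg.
27,6

r=14⇒gr=6,Rb=1  c=14⇒Cb=1,th=3,odd=0
L=6*4+3=27  i=1*4+1*2+0=6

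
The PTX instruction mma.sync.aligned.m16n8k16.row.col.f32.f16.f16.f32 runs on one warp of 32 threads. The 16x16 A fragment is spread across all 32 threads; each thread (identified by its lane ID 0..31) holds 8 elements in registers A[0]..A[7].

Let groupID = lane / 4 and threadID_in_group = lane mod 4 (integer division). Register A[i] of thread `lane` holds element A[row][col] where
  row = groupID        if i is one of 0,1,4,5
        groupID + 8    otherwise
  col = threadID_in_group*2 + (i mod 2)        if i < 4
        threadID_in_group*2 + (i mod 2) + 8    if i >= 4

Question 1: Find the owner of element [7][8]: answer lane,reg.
28,4

r=7->g=7,rb=0  c=8->cb=1,t=0,b0=0
L=7*4+0=28  i=1*4+0*2+0=4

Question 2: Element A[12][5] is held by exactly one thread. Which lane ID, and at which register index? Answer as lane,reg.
r: 12->gid=4,r8=1  c: 5->c8=0,tid=2,i&1=1
L=4*4+2=18  i=0*4+1*2+1=3

18,3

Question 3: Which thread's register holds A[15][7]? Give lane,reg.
31,3

r:15=>grp=7,rB=1  c:7=>cB=0,tig=3,lo=1
L=7*4+3=31  i=0*4+1*2+1=3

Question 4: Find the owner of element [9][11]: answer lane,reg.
r=9→G=1,rhi=1  c=11→chi=1,T=1,p=1
L=1*4+1=5  i=1*4+1*2+1=7

5,7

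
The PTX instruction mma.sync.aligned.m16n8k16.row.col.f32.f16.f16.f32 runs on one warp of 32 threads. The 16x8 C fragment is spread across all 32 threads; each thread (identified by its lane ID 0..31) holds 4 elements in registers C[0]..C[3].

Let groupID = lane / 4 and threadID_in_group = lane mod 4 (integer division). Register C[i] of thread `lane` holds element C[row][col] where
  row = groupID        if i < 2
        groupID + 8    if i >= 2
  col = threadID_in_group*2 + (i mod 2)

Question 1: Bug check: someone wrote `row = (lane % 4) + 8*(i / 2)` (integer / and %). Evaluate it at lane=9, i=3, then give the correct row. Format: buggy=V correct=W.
buggy=9 correct=10

`(lane % 4) + 8*(i / 2)`[9,3]->9
lane 9: gid=2 (9/4), tid=1 (9%4)
i=3: r=2+8=10, c=1*2+1=3
row: 9 vs 10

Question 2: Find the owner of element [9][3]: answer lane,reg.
r:9=>grp=1,rB=1  c:3=>tig=1,lo=1
L=1*4+1=5  i=1*2+1=3

5,3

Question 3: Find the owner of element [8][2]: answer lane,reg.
1,2

r:8=>grp=0,rB=1  c:2=>tig=1,lo=0
L=0*4+1=1  i=1*2+0=2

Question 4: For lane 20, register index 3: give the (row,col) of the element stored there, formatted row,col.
lane 20=>20/4=5, 20 mod 4=0
i=3  r:5+8=>13  c:2·0+1=>1

13,1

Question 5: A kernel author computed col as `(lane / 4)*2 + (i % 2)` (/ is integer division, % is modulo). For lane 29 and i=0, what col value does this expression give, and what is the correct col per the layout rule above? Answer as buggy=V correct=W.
`(lane / 4)*2 + (i % 2)`[29,0]->14
29: g=7,t=1
[0] (7+0,1*2+0) = (7,2)
col: 14 vs 2

buggy=14 correct=2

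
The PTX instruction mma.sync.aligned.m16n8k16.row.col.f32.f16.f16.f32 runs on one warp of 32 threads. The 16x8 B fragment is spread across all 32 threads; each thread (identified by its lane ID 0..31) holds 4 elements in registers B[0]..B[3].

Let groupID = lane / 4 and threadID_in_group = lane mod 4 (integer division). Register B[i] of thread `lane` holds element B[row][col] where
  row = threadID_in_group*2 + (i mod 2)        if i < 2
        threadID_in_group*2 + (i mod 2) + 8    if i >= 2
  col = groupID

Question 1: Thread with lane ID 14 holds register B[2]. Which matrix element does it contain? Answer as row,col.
lane 14: gid=3 (14/4), tid=2 (14%4)
i=2: r=2*2+0+8=12, c=gid=3

12,3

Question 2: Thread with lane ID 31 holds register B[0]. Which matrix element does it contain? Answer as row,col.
6,7

lane 31: grp=7 (31/4), tig=3 (31%4)
i=0: r=3*2+0+0=6, c=grp=7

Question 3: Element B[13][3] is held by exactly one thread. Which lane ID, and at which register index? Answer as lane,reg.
c: 3->gid=3  r: 13->r8=1,tid=2,i&1=1
L=3*4+2=14  i=1*2+1=3

14,3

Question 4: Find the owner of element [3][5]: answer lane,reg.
21,1

c: 5->gid=5  r: 3->r8=0,tid=1,i&1=1
L=5*4+1=21  i=0*2+1=1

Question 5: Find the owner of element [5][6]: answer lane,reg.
c:6=>grp=6  r:5=>rB=0,tig=2,lo=1
L=6*4+2=26  i=0*2+1=1

26,1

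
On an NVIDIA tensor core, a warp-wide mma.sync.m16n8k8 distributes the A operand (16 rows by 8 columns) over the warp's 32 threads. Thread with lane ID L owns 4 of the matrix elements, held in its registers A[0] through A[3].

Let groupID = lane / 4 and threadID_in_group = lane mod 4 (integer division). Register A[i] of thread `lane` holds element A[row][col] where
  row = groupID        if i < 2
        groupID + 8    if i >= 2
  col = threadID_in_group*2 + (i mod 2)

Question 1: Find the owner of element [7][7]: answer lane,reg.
31,1

r: 7->gid=7,r8=0  c: 7->tid=3,i&1=1
L=7*4+3=31  i=0*2+1=1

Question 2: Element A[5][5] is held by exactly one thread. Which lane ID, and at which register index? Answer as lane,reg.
r=5⇒gr=5,Rb=0  c=5⇒th=2,odd=1
L=5*4+2=22  i=0*2+1=1

22,1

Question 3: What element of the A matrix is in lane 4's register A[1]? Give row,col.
1,1

L=4⇒gr=4>>2=1, th=4&3=0
[1]⇒row 1+0=1  col 0·2+1=1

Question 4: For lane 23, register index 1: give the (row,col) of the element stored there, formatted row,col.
lane 23->23/4=5, 23 mod 4=3
i=1  r:5+0->5  c:2·3+1->7

5,7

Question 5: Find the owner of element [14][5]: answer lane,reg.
26,3

r=14⇒gr=6,Rb=1  c=5⇒th=2,odd=1
L=6*4+2=26  i=1*2+1=3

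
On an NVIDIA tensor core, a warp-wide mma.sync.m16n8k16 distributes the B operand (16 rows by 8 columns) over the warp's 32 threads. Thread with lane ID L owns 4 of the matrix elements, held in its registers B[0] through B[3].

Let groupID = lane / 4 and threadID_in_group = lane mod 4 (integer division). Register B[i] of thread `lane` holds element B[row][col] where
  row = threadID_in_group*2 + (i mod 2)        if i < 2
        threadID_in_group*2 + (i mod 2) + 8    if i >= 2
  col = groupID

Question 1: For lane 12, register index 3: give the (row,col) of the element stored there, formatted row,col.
12: grp=3,tig=0
[3] (0*2+1+8,3) = (9,3)

9,3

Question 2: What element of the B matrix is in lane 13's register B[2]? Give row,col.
lane 13->13/4=3, 13 mod 4=1
i=2  r:2·1+0+8->10  c:3

10,3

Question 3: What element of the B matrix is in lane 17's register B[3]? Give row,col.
11,4

lane 17: gid=4 (17/4), tid=1 (17%4)
i=3: r=1*2+1+8=11, c=gid=4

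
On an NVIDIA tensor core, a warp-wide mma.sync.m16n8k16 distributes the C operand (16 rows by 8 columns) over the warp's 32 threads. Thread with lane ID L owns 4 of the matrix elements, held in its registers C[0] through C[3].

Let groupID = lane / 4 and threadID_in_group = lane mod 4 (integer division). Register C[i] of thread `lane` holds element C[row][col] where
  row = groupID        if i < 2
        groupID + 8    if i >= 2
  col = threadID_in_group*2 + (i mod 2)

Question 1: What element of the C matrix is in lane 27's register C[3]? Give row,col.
14,7

L=27->g=27>>2=6, t=27&3=3
[3]->row 6+8=14  col 3·2+1=7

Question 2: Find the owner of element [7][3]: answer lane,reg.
r: 7->gid=7,r8=0  c: 3->tid=1,i&1=1
L=7*4+1=29  i=0*2+1=1

29,1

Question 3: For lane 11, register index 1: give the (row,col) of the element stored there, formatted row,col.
2,7

lane 11: g=2 (11/4), t=3 (11%4)
i=1: r=2+0=2, c=3*2+1=7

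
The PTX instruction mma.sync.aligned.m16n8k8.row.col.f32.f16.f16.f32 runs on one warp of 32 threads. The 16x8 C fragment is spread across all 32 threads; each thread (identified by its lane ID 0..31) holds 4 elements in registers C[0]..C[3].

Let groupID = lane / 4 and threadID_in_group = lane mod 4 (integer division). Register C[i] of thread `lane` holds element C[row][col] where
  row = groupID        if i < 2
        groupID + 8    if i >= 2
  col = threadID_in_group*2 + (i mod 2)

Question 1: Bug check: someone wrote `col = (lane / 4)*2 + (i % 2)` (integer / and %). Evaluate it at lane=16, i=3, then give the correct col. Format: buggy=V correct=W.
`(lane / 4)*2 + (i % 2)`[16,3]⇒9
lane 16⇒16/4=4, 16 mod 4=0
i=3  r:4+8⇒12  c:2·0+1⇒1
col: 9 vs 1

buggy=9 correct=1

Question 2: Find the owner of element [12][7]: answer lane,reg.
19,3

r=12→G=4,rhi=1  c=7→T=3,p=1
L=4*4+3=19  i=1*2+1=3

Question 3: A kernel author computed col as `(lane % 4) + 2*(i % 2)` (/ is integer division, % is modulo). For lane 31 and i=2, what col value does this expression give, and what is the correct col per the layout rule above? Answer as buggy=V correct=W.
`(lane % 4) + 2*(i % 2)`[31,2]⇒3
lane 31⇒31/4=7, 31 mod 4=3
i=2  r:7+8⇒15  c:2·3+0⇒6
col: 3 vs 6

buggy=3 correct=6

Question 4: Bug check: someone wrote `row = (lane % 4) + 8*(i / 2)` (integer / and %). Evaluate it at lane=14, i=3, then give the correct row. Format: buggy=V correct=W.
`(lane % 4) + 8*(i / 2)`[14,3]->10
lane 14->14/4=3, 14 mod 4=2
i=3  r:3+8->11  c:2·2+1->5
row: 10 vs 11

buggy=10 correct=11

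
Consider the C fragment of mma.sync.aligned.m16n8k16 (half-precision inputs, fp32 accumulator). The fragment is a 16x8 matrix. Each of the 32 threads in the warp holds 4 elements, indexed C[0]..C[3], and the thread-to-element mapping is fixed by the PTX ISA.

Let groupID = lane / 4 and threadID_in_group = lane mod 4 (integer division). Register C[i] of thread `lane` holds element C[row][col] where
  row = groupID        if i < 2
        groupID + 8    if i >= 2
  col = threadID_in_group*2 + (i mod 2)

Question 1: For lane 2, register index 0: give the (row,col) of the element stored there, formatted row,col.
0,4

2: g=0,t=2
[0] (0+0,2*2+0) = (0,4)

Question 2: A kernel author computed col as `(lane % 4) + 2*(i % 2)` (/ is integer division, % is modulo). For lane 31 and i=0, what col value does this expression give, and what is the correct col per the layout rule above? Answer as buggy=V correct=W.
`(lane % 4) + 2*(i % 2)`[31,0]->3
L=31->gid=31>>2=7, tid=31&3=3
[0]->row 7+0=7  col 3·2+0=6
col: 3 vs 6

buggy=3 correct=6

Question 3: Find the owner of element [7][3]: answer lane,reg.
r=7->g=7,rb=0  c=3->t=1,b0=1
L=7*4+1=29  i=0*2+1=1

29,1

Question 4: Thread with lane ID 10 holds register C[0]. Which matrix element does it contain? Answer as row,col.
2,4

10: grp=2,tig=2
[0] (2+0,2*2+0) = (2,4)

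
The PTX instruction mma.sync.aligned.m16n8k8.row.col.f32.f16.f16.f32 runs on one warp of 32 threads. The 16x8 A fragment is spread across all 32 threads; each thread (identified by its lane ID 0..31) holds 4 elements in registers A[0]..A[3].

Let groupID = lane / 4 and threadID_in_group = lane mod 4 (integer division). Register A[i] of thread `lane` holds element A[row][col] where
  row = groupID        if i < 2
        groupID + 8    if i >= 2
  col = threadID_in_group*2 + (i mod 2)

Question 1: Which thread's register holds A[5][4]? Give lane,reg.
r=5→G=5,rhi=0  c=4→T=2,p=0
L=5*4+2=22  i=0*2+0=0

22,0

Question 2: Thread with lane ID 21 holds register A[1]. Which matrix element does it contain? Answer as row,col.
21: gid=5,tid=1
[1] (5+0,1*2+1) = (5,3)

5,3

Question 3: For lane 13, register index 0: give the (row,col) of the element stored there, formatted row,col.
3,2

L=13=>grp=13>>2=3, tig=13&3=1
[0]=>row 3+0=3  col 1·2+0=2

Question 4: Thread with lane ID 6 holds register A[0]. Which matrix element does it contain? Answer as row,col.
lane 6: grp=1 (6/4), tig=2 (6%4)
i=0: r=1+0=1, c=2*2+0=4

1,4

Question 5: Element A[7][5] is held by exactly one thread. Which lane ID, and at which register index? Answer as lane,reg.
r: 7->gid=7,r8=0  c: 5->tid=2,i&1=1
L=7*4+2=30  i=0*2+1=1

30,1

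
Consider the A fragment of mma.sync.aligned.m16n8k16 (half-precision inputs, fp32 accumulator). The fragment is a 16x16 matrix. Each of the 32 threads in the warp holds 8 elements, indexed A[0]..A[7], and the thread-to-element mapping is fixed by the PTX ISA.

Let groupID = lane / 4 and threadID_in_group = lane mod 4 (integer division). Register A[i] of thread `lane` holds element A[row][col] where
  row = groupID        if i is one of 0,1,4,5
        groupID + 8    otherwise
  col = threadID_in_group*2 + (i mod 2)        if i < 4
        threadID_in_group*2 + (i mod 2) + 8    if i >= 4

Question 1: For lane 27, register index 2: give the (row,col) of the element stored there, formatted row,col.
14,6

lane 27->27/4=6, 27 mod 4=3
i=2  r:6+8->14  c:2·3+0+0->6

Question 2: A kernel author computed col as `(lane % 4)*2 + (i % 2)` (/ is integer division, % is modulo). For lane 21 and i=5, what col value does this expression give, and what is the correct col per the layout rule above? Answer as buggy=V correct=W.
`(lane % 4)*2 + (i % 2)`[21,5]→3
lane 21→21/4=5, 21 mod 4=1
i=5  r:5+0→5  c:2·1+1+8→11
col: 3 vs 11

buggy=3 correct=11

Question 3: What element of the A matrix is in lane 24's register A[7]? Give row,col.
14,9

24: grp=6,tig=0
[7] (6+8,0*2+1+8) = (14,9)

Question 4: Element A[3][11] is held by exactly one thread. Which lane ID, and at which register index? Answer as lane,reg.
r:3=>grp=3,rB=0  c:11=>cB=1,tig=1,lo=1
L=3*4+1=13  i=1*4+0*2+1=5

13,5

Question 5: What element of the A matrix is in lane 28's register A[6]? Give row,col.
lane 28: gr=7 (28/4), th=0 (28%4)
i=6: r=7+8=15, c=0*2+0+8=8

15,8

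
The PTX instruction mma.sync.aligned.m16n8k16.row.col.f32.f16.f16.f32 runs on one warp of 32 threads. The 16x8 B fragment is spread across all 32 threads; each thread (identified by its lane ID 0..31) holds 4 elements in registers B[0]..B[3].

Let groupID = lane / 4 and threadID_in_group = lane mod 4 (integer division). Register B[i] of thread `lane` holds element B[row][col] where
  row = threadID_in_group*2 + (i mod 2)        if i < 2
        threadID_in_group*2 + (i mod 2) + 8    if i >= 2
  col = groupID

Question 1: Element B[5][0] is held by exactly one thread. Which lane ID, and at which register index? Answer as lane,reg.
c: 0->gid=0  r: 5->r8=0,tid=2,i&1=1
L=0*4+2=2  i=0*2+1=1

2,1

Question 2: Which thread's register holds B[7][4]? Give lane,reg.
c: 4->gid=4  r: 7->r8=0,tid=3,i&1=1
L=4*4+3=19  i=0*2+1=1

19,1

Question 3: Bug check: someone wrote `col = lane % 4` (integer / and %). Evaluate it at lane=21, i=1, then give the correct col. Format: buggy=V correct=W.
buggy=1 correct=5

`lane % 4`[21,1]=>1
L=21=>grp=21>>2=5, tig=21&3=1
[1]=>row 1·2+1+0=3  col grp=5
col: 1 vs 5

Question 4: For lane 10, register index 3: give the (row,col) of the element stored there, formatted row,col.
13,2

lane 10->10/4=2, 10 mod 4=2
i=3  r:2·2+1+8->13  c:2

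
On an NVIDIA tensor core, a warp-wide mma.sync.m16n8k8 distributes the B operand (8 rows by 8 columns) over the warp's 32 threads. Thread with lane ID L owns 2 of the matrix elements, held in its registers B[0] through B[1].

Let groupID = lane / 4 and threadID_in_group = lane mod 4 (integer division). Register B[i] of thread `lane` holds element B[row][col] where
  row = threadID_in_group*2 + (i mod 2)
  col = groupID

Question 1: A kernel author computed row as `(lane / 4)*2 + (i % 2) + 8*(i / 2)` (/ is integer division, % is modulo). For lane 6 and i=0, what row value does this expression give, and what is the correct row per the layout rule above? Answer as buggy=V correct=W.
buggy=2 correct=4

`(lane / 4)*2 + (i % 2) + 8*(i / 2)`[6,0]→2
lane 6: G=1 (6/4), T=2 (6%4)
i=0: r=2*2+0=4, c=G=1
row: 2 vs 4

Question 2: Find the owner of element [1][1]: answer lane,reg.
4,1

c=1⇒gr=1  r=1⇒th=0,odd=1
L=1*4+0=4  i=1=1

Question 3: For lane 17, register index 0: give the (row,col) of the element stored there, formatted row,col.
lane 17->17/4=4, 17 mod 4=1
i=0  r:2·1+0->2  c:4

2,4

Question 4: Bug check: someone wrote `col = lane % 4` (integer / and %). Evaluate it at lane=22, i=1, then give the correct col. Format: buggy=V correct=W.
buggy=2 correct=5

`lane % 4`[22,1]⇒2
22: gr=5,th=2
[1] (2*2+1,5) = (5,5)
col: 2 vs 5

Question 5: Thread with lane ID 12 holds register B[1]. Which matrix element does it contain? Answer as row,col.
L=12→G=12>>2=3, T=12&3=0
[1]→row 0·2+1=1  col G=3

1,3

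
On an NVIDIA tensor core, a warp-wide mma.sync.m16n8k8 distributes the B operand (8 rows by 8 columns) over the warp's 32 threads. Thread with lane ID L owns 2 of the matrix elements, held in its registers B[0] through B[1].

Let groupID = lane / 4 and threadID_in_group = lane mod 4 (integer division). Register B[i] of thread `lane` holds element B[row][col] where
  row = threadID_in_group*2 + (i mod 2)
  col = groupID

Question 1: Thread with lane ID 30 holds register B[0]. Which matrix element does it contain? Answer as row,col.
30: gr=7,th=2
[0] (2*2+0,7) = (4,7)

4,7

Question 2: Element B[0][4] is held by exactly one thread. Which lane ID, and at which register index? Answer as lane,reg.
c=4->g=4  r=0->t=0,b0=0
L=4*4+0=16  i=0=0

16,0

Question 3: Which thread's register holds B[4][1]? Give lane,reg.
6,0

c=1→G=1  r=4→T=2,p=0
L=1*4+2=6  i=0=0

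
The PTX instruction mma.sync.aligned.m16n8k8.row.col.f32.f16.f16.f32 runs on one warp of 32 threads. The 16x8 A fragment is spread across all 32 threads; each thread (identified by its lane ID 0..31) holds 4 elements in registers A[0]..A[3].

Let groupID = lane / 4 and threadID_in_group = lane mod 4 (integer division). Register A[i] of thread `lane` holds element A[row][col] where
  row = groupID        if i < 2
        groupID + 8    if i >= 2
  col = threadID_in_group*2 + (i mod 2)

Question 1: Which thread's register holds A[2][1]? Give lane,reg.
r: 2->gid=2,r8=0  c: 1->tid=0,i&1=1
L=2*4+0=8  i=0*2+1=1

8,1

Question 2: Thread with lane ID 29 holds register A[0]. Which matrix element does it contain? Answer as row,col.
7,2

lane 29: grp=7 (29/4), tig=1 (29%4)
i=0: r=7+0=7, c=1*2+0=2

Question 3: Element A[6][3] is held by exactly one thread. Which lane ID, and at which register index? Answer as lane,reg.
25,1

r=6→G=6,rhi=0  c=3→T=1,p=1
L=6*4+1=25  i=0*2+1=1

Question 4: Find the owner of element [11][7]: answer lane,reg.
r=11⇒gr=3,Rb=1  c=7⇒th=3,odd=1
L=3*4+3=15  i=1*2+1=3

15,3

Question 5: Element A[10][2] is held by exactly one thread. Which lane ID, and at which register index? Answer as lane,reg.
r:10=>grp=2,rB=1  c:2=>tig=1,lo=0
L=2*4+1=9  i=1*2+0=2

9,2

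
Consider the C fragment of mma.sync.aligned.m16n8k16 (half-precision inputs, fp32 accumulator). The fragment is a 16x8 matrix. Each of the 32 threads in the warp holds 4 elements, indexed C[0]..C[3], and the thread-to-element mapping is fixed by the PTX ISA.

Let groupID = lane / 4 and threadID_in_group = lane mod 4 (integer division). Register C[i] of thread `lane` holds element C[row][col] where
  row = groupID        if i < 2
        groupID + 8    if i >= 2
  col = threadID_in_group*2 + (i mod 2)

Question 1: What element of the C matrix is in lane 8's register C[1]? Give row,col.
8: g=2,t=0
[1] (2+0,0*2+1) = (2,1)

2,1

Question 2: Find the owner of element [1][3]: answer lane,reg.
r: 1->gid=1,r8=0  c: 3->tid=1,i&1=1
L=1*4+1=5  i=0*2+1=1

5,1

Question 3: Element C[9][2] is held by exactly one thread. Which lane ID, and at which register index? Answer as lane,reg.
5,2

r: 9->gid=1,r8=1  c: 2->tid=1,i&1=0
L=1*4+1=5  i=1*2+0=2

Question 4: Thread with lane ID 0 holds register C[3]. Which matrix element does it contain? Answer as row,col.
lane 0->0/4=0, 0 mod 4=0
i=3  r:0+8->8  c:2·0+1->1

8,1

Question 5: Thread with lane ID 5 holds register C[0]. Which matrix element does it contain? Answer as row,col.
1,2

L=5=>grp=5>>2=1, tig=5&3=1
[0]=>row 1+0=1  col 1·2+0=2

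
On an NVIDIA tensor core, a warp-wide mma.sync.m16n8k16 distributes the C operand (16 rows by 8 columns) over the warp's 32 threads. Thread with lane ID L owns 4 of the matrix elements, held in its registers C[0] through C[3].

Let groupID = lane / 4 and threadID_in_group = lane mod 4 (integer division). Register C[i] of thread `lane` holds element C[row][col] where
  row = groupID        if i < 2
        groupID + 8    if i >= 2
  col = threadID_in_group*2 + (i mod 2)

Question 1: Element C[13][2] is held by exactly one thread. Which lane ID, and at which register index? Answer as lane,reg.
21,2

r:13=>grp=5,rB=1  c:2=>tig=1,lo=0
L=5*4+1=21  i=1*2+0=2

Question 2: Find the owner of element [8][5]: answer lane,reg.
2,3

r:8=>grp=0,rB=1  c:5=>tig=2,lo=1
L=0*4+2=2  i=1*2+1=3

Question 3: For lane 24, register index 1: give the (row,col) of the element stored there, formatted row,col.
6,1

24: grp=6,tig=0
[1] (6+0,0*2+1) = (6,1)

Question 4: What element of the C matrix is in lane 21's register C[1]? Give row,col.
lane 21: gid=5 (21/4), tid=1 (21%4)
i=1: r=5+0=5, c=1*2+1=3

5,3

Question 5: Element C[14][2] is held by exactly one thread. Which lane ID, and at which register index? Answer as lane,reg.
25,2

r:14=>grp=6,rB=1  c:2=>tig=1,lo=0
L=6*4+1=25  i=1*2+0=2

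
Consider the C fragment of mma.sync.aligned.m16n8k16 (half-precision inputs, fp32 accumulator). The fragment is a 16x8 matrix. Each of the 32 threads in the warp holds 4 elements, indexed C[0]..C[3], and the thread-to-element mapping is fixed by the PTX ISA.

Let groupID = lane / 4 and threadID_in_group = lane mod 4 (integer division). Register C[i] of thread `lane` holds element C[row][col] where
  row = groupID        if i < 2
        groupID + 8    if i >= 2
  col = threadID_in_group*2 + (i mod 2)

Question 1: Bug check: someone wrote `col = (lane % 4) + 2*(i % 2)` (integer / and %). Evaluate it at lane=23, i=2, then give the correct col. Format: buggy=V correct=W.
`(lane % 4) + 2*(i % 2)`[23,2]⇒3
lane 23: gr=5 (23/4), th=3 (23%4)
i=2: r=5+8=13, c=3*2+0=6
col: 3 vs 6

buggy=3 correct=6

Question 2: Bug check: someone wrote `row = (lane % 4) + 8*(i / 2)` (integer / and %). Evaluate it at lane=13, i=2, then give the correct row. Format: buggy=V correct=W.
`(lane % 4) + 8*(i / 2)`[13,2]⇒9
lane 13: gr=3 (13/4), th=1 (13%4)
i=2: r=3+8=11, c=1*2+0=2
row: 9 vs 11

buggy=9 correct=11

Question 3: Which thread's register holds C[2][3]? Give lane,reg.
9,1

r: 2->gid=2,r8=0  c: 3->tid=1,i&1=1
L=2*4+1=9  i=0*2+1=1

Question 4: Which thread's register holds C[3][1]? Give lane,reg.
12,1

r=3->g=3,rb=0  c=1->t=0,b0=1
L=3*4+0=12  i=0*2+1=1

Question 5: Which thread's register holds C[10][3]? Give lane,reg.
9,3

r=10⇒gr=2,Rb=1  c=3⇒th=1,odd=1
L=2*4+1=9  i=1*2+1=3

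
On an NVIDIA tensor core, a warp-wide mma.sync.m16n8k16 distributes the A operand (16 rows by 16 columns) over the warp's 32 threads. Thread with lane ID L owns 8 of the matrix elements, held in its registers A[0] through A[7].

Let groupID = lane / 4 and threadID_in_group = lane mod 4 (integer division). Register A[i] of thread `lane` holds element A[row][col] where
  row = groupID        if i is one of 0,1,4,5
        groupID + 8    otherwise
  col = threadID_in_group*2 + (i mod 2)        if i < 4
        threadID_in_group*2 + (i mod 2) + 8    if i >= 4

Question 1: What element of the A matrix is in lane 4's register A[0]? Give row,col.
L=4->gid=4>>2=1, tid=4&3=0
[0]->row 1+0=1  col 0·2+0+0=0

1,0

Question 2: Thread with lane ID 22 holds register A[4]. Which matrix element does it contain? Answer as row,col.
5,12

L=22=>grp=22>>2=5, tig=22&3=2
[4]=>row 5+0=5  col 2·2+0+8=12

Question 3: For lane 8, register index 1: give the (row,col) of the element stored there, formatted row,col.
8: g=2,t=0
[1] (2+0,0*2+1+0) = (2,1)

2,1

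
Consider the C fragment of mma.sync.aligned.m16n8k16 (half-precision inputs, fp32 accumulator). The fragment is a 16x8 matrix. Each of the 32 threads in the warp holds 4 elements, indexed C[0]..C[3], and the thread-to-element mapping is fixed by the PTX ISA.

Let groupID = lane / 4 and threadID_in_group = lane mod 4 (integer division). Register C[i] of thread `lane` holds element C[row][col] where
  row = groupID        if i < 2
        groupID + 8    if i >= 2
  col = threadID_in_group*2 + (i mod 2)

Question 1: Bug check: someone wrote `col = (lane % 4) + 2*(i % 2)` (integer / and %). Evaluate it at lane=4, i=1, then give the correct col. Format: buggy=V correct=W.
buggy=2 correct=1

`(lane % 4) + 2*(i % 2)`[4,1]⇒2
L=4⇒gr=4>>2=1, th=4&3=0
[1]⇒row 1+0=1  col 0·2+1=1
col: 2 vs 1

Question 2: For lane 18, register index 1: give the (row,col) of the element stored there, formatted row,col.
lane 18: g=4 (18/4), t=2 (18%4)
i=1: r=4+0=4, c=2*2+1=5

4,5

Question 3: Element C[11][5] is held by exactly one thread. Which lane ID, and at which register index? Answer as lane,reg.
r: 11->gid=3,r8=1  c: 5->tid=2,i&1=1
L=3*4+2=14  i=1*2+1=3

14,3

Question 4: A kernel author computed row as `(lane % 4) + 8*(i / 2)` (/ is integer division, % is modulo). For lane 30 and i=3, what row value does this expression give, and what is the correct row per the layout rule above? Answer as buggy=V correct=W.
`(lane % 4) + 8*(i / 2)`[30,3]⇒10
30: gr=7,th=2
[3] (7+8,2*2+1) = (15,5)
row: 10 vs 15

buggy=10 correct=15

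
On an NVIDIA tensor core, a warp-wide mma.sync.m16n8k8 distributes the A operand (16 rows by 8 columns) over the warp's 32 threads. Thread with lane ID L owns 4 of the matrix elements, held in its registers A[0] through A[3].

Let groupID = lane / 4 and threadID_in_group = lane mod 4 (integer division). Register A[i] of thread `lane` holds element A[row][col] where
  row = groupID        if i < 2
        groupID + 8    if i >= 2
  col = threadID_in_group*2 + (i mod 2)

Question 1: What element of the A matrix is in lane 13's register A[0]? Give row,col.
lane 13→13/4=3, 13 mod 4=1
i=0  r:3+0→3  c:2·1+0→2

3,2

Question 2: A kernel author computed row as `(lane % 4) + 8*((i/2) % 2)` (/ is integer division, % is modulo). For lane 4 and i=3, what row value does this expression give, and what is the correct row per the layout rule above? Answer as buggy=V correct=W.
buggy=8 correct=9

`(lane % 4) + 8*((i/2) % 2)`[4,3]→8
lane 4→4/4=1, 4 mod 4=0
i=3  r:1+8→9  c:2·0+1→1
row: 8 vs 9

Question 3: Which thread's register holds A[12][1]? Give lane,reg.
r=12->g=4,rb=1  c=1->t=0,b0=1
L=4*4+0=16  i=1*2+1=3

16,3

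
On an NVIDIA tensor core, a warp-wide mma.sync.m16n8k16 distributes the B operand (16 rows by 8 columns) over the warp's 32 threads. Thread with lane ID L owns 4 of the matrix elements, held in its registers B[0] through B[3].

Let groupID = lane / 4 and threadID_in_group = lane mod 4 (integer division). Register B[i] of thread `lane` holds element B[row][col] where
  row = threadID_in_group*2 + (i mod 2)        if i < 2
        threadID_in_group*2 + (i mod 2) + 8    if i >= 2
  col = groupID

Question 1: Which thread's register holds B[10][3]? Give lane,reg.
c:3=>grp=3  r:10=>rB=1,tig=1,lo=0
L=3*4+1=13  i=1*2+0=2

13,2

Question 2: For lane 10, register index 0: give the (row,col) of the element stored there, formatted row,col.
lane 10: grp=2 (10/4), tig=2 (10%4)
i=0: r=2*2+0+0=4, c=grp=2

4,2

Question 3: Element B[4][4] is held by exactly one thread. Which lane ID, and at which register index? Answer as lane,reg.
c=4⇒gr=4  r=4⇒Rb=0,th=2,odd=0
L=4*4+2=18  i=0*2+0=0

18,0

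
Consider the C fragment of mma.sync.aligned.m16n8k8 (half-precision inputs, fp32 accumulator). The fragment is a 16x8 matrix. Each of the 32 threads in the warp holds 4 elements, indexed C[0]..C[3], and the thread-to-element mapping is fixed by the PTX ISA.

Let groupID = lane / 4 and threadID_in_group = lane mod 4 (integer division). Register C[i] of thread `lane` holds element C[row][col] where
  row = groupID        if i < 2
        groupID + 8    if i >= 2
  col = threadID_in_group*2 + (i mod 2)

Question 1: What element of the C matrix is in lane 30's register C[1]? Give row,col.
L=30->gid=30>>2=7, tid=30&3=2
[1]->row 7+0=7  col 2·2+1=5

7,5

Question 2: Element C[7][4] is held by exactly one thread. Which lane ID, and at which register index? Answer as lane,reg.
30,0

r=7⇒gr=7,Rb=0  c=4⇒th=2,odd=0
L=7*4+2=30  i=0*2+0=0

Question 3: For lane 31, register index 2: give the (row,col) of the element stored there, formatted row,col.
15,6

lane 31: gid=7 (31/4), tid=3 (31%4)
i=2: r=7+8=15, c=3*2+0=6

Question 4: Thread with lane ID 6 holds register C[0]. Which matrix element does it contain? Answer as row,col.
lane 6→6/4=1, 6 mod 4=2
i=0  r:1+0→1  c:2·2+0→4

1,4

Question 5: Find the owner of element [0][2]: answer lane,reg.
r=0->g=0,rb=0  c=2->t=1,b0=0
L=0*4+1=1  i=0*2+0=0

1,0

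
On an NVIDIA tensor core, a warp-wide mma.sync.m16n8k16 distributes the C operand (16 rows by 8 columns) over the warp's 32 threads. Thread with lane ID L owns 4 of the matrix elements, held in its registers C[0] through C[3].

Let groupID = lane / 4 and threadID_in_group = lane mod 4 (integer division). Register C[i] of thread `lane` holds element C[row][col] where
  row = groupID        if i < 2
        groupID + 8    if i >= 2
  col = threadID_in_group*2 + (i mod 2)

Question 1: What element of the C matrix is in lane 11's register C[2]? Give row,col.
lane 11: g=2 (11/4), t=3 (11%4)
i=2: r=2+8=10, c=3*2+0=6

10,6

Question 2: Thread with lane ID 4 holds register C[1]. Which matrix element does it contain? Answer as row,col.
L=4->gid=4>>2=1, tid=4&3=0
[1]->row 1+0=1  col 0·2+1=1

1,1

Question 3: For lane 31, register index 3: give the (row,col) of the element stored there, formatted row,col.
lane 31->31/4=7, 31 mod 4=3
i=3  r:7+8->15  c:2·3+1->7

15,7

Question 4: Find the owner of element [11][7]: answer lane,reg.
15,3

r=11->g=3,rb=1  c=7->t=3,b0=1
L=3*4+3=15  i=1*2+1=3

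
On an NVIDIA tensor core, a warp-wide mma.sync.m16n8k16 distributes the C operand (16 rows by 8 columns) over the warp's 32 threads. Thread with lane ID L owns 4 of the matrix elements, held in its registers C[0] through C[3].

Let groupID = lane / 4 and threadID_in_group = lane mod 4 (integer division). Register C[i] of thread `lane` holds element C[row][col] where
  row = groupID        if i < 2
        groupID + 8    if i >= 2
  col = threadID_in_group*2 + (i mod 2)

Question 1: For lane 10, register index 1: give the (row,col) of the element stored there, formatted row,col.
lane 10→10/4=2, 10 mod 4=2
i=1  r:2+0→2  c:2·2+1→5

2,5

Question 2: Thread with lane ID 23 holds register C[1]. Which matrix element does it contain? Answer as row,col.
lane 23: G=5 (23/4), T=3 (23%4)
i=1: r=5+0=5, c=3*2+1=7

5,7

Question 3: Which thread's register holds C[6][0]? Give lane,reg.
r=6->g=6,rb=0  c=0->t=0,b0=0
L=6*4+0=24  i=0*2+0=0

24,0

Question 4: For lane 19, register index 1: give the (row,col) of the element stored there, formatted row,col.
lane 19->19/4=4, 19 mod 4=3
i=1  r:4+0->4  c:2·3+1->7

4,7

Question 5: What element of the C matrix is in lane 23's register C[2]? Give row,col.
23: G=5,T=3
[2] (5+8,3*2+0) = (13,6)

13,6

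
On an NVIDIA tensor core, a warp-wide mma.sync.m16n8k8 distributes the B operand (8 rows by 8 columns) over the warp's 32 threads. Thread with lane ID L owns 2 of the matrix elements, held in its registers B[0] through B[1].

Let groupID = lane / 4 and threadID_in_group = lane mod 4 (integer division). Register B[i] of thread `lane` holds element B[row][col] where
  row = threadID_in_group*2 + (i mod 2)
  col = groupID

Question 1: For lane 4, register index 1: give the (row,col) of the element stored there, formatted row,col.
1,1

L=4->g=4>>2=1, t=4&3=0
[1]->row 0·2+1=1  col g=1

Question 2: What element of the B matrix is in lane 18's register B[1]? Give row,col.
18: g=4,t=2
[1] (2*2+1,4) = (5,4)

5,4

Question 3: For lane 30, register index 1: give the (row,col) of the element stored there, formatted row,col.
lane 30: gid=7 (30/4), tid=2 (30%4)
i=1: r=2*2+1=5, c=gid=7

5,7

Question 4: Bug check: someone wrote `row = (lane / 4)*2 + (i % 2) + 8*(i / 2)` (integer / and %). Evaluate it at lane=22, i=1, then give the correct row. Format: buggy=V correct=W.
buggy=11 correct=5

`(lane / 4)*2 + (i % 2) + 8*(i / 2)`[22,1]⇒11
22: gr=5,th=2
[1] (2*2+1,5) = (5,5)
row: 11 vs 5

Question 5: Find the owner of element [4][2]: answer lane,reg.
10,0

c: 2->gid=2  r: 4->tid=2,i&1=0
L=2*4+2=10  i=0=0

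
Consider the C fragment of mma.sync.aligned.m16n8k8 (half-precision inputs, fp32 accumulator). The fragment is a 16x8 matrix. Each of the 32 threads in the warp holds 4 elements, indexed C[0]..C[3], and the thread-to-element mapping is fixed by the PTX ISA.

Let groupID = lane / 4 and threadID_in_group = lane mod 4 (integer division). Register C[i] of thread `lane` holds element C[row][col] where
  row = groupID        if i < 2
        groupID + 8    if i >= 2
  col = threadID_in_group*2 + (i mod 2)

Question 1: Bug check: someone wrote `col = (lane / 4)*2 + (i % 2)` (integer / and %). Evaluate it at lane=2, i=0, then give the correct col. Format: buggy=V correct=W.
`(lane / 4)*2 + (i % 2)`[2,0]⇒0
L=2⇒gr=2>>2=0, th=2&3=2
[0]⇒row 0+0=0  col 2·2+0=4
col: 0 vs 4

buggy=0 correct=4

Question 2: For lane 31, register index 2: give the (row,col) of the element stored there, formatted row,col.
L=31->g=31>>2=7, t=31&3=3
[2]->row 7+8=15  col 3·2+0=6

15,6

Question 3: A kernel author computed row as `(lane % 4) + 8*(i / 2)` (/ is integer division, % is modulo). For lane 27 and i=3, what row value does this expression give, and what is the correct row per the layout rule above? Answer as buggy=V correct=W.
`(lane % 4) + 8*(i / 2)`[27,3]⇒11
27: gr=6,th=3
[3] (6+8,3*2+1) = (14,7)
row: 11 vs 14

buggy=11 correct=14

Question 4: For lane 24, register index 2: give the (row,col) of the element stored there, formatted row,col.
lane 24: gid=6 (24/4), tid=0 (24%4)
i=2: r=6+8=14, c=0*2+0=0

14,0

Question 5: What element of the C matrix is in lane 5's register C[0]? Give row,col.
lane 5: gr=1 (5/4), th=1 (5%4)
i=0: r=1+0=1, c=1*2+0=2

1,2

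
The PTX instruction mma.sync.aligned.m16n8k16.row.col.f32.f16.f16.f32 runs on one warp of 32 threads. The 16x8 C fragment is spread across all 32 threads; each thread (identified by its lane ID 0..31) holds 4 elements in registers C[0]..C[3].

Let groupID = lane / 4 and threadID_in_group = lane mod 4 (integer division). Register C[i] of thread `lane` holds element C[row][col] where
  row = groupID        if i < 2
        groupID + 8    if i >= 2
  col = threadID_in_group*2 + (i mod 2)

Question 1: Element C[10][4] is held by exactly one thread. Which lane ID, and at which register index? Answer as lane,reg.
r: 10->gid=2,r8=1  c: 4->tid=2,i&1=0
L=2*4+2=10  i=1*2+0=2

10,2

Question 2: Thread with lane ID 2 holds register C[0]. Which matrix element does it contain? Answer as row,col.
lane 2: grp=0 (2/4), tig=2 (2%4)
i=0: r=0+0=0, c=2*2+0=4

0,4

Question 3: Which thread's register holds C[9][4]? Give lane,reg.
6,2

r: 9->gid=1,r8=1  c: 4->tid=2,i&1=0
L=1*4+2=6  i=1*2+0=2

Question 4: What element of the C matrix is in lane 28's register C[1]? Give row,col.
28: g=7,t=0
[1] (7+0,0*2+1) = (7,1)

7,1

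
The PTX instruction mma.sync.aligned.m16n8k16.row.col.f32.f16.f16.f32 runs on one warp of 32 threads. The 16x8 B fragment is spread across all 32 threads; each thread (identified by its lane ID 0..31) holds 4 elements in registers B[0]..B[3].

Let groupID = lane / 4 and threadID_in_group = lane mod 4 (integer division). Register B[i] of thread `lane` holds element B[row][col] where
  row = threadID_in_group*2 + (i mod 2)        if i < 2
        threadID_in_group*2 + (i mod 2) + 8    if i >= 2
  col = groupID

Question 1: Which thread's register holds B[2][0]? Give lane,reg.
c:0=>grp=0  r:2=>rB=0,tig=1,lo=0
L=0*4+1=1  i=0*2+0=0

1,0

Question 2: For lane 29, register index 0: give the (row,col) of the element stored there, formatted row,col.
lane 29: g=7 (29/4), t=1 (29%4)
i=0: r=1*2+0+0=2, c=g=7

2,7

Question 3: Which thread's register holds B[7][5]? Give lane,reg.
23,1

c:5=>grp=5  r:7=>rB=0,tig=3,lo=1
L=5*4+3=23  i=0*2+1=1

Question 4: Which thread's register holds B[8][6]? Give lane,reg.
c=6⇒gr=6  r=8⇒Rb=1,th=0,odd=0
L=6*4+0=24  i=1*2+0=2

24,2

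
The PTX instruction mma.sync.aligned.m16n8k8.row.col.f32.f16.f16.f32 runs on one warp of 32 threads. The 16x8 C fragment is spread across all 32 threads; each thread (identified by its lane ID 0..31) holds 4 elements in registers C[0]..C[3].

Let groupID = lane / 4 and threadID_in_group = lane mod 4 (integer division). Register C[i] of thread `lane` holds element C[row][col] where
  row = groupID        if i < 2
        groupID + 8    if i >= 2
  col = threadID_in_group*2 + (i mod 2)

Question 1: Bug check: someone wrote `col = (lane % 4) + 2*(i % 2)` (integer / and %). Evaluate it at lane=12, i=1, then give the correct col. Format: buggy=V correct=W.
`(lane % 4) + 2*(i % 2)`[12,1]->2
lane 12: gid=3 (12/4), tid=0 (12%4)
i=1: r=3+0=3, c=0*2+1=1
col: 2 vs 1

buggy=2 correct=1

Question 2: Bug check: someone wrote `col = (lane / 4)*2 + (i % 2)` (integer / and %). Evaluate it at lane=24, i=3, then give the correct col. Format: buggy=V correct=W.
buggy=13 correct=1

`(lane / 4)*2 + (i % 2)`[24,3]→13
lane 24: G=6 (24/4), T=0 (24%4)
i=3: r=6+8=14, c=0*2+1=1
col: 13 vs 1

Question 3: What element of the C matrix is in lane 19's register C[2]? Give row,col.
12,6

lane 19: gid=4 (19/4), tid=3 (19%4)
i=2: r=4+8=12, c=3*2+0=6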